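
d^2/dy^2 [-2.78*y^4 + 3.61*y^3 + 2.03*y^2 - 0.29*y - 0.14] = -33.36*y^2 + 21.66*y + 4.06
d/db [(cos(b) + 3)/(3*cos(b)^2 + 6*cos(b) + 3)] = (cos(b) + 5)*sin(b)/(3*(cos(b) + 1)^3)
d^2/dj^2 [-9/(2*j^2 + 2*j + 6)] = 9*(j^2 + j - (2*j + 1)^2 + 3)/(j^2 + j + 3)^3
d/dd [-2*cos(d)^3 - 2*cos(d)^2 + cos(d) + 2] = (6*cos(d)^2 + 4*cos(d) - 1)*sin(d)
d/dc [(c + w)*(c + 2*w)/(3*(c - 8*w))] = ((c - 8*w)*(2*c + 3*w) - (c + w)*(c + 2*w))/(3*(c - 8*w)^2)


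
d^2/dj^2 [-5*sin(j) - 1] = 5*sin(j)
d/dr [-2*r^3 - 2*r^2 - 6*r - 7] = -6*r^2 - 4*r - 6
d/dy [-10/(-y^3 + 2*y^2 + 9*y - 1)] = 10*(-3*y^2 + 4*y + 9)/(y^3 - 2*y^2 - 9*y + 1)^2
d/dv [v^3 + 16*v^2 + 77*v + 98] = 3*v^2 + 32*v + 77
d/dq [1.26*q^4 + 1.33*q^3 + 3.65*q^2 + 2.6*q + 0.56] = 5.04*q^3 + 3.99*q^2 + 7.3*q + 2.6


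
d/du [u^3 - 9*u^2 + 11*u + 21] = 3*u^2 - 18*u + 11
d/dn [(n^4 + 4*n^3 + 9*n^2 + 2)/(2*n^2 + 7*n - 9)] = (4*n^5 + 29*n^4 + 20*n^3 - 45*n^2 - 170*n - 14)/(4*n^4 + 28*n^3 + 13*n^2 - 126*n + 81)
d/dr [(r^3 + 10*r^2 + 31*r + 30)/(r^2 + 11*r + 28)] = (r^4 + 22*r^3 + 163*r^2 + 500*r + 538)/(r^4 + 22*r^3 + 177*r^2 + 616*r + 784)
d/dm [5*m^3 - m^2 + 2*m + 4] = 15*m^2 - 2*m + 2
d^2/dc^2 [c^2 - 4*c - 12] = 2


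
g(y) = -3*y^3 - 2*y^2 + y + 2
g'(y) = -9*y^2 - 4*y + 1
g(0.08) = 2.07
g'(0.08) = 0.62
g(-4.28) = 196.29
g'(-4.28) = -146.75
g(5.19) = -466.08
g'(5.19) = -262.18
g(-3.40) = 93.39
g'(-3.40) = -89.44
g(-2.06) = 17.68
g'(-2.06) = -28.95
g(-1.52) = 6.39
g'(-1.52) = -13.71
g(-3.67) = 119.68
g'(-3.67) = -105.54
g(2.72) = -70.45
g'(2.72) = -76.47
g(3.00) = -94.00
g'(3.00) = -92.00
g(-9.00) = 2018.00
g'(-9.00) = -692.00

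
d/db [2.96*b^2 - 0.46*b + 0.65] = 5.92*b - 0.46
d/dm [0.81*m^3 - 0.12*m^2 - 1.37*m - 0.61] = 2.43*m^2 - 0.24*m - 1.37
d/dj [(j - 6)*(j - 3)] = 2*j - 9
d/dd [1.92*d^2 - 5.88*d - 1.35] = 3.84*d - 5.88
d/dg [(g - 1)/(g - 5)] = -4/(g - 5)^2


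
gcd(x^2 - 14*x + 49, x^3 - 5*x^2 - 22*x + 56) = x - 7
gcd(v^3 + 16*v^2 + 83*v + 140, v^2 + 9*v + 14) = v + 7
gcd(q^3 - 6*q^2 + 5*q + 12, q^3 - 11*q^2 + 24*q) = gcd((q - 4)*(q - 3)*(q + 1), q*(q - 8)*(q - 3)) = q - 3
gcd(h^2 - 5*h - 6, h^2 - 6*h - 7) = h + 1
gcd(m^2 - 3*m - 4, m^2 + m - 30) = 1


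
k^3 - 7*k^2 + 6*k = k*(k - 6)*(k - 1)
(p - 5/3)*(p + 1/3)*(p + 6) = p^3 + 14*p^2/3 - 77*p/9 - 10/3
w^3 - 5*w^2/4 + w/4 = w*(w - 1)*(w - 1/4)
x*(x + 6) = x^2 + 6*x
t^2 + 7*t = t*(t + 7)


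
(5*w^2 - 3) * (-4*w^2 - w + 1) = -20*w^4 - 5*w^3 + 17*w^2 + 3*w - 3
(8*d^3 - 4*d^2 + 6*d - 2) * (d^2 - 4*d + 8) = 8*d^5 - 36*d^4 + 86*d^3 - 58*d^2 + 56*d - 16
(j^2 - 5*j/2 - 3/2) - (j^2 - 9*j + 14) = 13*j/2 - 31/2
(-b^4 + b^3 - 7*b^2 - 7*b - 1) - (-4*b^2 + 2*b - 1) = -b^4 + b^3 - 3*b^2 - 9*b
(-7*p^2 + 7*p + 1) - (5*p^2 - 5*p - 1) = -12*p^2 + 12*p + 2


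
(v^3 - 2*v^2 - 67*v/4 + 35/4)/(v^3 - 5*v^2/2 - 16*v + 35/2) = (v - 1/2)/(v - 1)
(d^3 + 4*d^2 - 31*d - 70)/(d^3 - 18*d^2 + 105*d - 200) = (d^2 + 9*d + 14)/(d^2 - 13*d + 40)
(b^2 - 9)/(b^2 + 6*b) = (b^2 - 9)/(b*(b + 6))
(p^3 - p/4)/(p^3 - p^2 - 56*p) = (1/4 - p^2)/(-p^2 + p + 56)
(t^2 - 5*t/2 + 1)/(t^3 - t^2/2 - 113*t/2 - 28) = (-2*t^2 + 5*t - 2)/(-2*t^3 + t^2 + 113*t + 56)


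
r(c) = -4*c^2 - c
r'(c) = -8*c - 1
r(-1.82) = -11.43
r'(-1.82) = 13.56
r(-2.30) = -18.86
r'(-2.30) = 17.40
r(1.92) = -16.67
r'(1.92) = -16.36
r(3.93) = -65.71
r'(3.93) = -32.44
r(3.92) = -65.39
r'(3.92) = -32.36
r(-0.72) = -1.35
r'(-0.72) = 4.76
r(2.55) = -28.56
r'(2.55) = -21.40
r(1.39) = -9.12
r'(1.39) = -12.12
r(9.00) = -333.00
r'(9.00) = -73.00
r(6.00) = -150.00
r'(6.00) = -49.00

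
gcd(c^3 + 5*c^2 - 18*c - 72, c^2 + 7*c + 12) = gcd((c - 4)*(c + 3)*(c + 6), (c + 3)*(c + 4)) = c + 3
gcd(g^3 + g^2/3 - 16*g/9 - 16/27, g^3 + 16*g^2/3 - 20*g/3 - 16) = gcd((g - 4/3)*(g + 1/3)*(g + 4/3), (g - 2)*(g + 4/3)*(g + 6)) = g + 4/3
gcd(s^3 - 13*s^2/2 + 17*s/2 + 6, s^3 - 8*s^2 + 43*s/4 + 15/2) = s + 1/2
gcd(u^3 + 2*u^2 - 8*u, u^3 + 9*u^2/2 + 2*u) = u^2 + 4*u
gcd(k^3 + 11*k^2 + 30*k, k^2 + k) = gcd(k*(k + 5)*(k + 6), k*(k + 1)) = k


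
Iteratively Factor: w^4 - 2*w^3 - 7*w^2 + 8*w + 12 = (w - 2)*(w^3 - 7*w - 6) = (w - 2)*(w + 2)*(w^2 - 2*w - 3) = (w - 3)*(w - 2)*(w + 2)*(w + 1)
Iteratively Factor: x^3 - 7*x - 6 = (x + 1)*(x^2 - x - 6) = (x + 1)*(x + 2)*(x - 3)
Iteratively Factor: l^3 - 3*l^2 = (l)*(l^2 - 3*l) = l^2*(l - 3)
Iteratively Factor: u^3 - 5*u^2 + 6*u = (u - 3)*(u^2 - 2*u) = u*(u - 3)*(u - 2)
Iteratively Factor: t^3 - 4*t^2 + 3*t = (t - 1)*(t^2 - 3*t) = t*(t - 1)*(t - 3)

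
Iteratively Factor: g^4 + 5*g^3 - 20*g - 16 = (g - 2)*(g^3 + 7*g^2 + 14*g + 8) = (g - 2)*(g + 4)*(g^2 + 3*g + 2) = (g - 2)*(g + 1)*(g + 4)*(g + 2)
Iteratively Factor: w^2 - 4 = (w - 2)*(w + 2)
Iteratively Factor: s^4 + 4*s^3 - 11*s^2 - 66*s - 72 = (s + 2)*(s^3 + 2*s^2 - 15*s - 36) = (s + 2)*(s + 3)*(s^2 - s - 12) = (s - 4)*(s + 2)*(s + 3)*(s + 3)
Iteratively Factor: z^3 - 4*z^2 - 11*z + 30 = (z - 5)*(z^2 + z - 6) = (z - 5)*(z - 2)*(z + 3)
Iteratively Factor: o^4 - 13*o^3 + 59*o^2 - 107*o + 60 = (o - 3)*(o^3 - 10*o^2 + 29*o - 20) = (o - 3)*(o - 1)*(o^2 - 9*o + 20) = (o - 4)*(o - 3)*(o - 1)*(o - 5)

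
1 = 1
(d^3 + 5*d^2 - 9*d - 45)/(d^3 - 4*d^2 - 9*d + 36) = (d + 5)/(d - 4)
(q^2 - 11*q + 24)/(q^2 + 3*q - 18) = (q - 8)/(q + 6)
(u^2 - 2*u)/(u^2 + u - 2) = u*(u - 2)/(u^2 + u - 2)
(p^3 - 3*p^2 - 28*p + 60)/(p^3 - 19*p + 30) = (p - 6)/(p - 3)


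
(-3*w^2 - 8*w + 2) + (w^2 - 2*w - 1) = -2*w^2 - 10*w + 1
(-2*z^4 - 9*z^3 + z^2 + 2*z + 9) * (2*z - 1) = -4*z^5 - 16*z^4 + 11*z^3 + 3*z^2 + 16*z - 9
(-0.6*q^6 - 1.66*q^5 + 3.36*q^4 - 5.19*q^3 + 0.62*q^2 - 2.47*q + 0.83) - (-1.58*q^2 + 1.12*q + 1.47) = -0.6*q^6 - 1.66*q^5 + 3.36*q^4 - 5.19*q^3 + 2.2*q^2 - 3.59*q - 0.64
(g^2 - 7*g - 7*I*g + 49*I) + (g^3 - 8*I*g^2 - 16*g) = g^3 + g^2 - 8*I*g^2 - 23*g - 7*I*g + 49*I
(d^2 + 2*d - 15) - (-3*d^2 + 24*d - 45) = 4*d^2 - 22*d + 30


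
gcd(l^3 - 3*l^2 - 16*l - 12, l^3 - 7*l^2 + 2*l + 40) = l + 2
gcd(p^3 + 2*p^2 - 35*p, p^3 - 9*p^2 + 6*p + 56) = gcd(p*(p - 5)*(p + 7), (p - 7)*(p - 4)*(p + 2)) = 1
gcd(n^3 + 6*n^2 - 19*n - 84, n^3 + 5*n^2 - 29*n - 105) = n^2 + 10*n + 21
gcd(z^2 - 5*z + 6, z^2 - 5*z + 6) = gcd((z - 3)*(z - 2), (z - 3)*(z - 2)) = z^2 - 5*z + 6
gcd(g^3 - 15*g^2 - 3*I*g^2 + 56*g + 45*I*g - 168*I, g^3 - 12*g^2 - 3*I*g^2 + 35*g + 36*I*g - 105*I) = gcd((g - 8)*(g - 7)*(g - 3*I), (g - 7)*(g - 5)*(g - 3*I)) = g^2 + g*(-7 - 3*I) + 21*I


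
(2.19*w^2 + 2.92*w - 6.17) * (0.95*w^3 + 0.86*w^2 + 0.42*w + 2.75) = 2.0805*w^5 + 4.6574*w^4 - 2.4305*w^3 + 1.9427*w^2 + 5.4386*w - 16.9675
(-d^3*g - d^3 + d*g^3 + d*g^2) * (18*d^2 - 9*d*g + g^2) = -18*d^5*g - 18*d^5 + 9*d^4*g^2 + 9*d^4*g + 17*d^3*g^3 + 17*d^3*g^2 - 9*d^2*g^4 - 9*d^2*g^3 + d*g^5 + d*g^4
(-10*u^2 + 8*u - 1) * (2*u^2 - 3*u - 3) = -20*u^4 + 46*u^3 + 4*u^2 - 21*u + 3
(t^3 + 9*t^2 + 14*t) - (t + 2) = t^3 + 9*t^2 + 13*t - 2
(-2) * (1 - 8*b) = 16*b - 2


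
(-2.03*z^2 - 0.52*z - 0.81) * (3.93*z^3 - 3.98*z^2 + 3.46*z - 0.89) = -7.9779*z^5 + 6.0358*z^4 - 8.1375*z^3 + 3.2313*z^2 - 2.3398*z + 0.7209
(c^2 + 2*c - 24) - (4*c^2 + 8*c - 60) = -3*c^2 - 6*c + 36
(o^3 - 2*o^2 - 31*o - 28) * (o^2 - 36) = o^5 - 2*o^4 - 67*o^3 + 44*o^2 + 1116*o + 1008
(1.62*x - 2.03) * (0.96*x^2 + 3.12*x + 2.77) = 1.5552*x^3 + 3.1056*x^2 - 1.8462*x - 5.6231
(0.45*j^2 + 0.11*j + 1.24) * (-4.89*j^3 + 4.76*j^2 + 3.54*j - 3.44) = -2.2005*j^5 + 1.6041*j^4 - 3.947*j^3 + 4.7438*j^2 + 4.0112*j - 4.2656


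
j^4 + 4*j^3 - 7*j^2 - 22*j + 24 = (j - 2)*(j - 1)*(j + 3)*(j + 4)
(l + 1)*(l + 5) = l^2 + 6*l + 5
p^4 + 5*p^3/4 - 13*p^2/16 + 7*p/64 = p*(p - 1/4)^2*(p + 7/4)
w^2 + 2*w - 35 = (w - 5)*(w + 7)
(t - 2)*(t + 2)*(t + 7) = t^3 + 7*t^2 - 4*t - 28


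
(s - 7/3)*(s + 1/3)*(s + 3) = s^3 + s^2 - 61*s/9 - 7/3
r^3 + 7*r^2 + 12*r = r*(r + 3)*(r + 4)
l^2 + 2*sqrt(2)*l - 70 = (l - 5*sqrt(2))*(l + 7*sqrt(2))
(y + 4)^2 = y^2 + 8*y + 16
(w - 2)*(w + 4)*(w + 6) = w^3 + 8*w^2 + 4*w - 48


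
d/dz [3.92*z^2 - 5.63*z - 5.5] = 7.84*z - 5.63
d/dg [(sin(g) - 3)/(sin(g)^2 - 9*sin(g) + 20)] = (6*sin(g) + cos(g)^2 - 8)*cos(g)/(sin(g)^2 - 9*sin(g) + 20)^2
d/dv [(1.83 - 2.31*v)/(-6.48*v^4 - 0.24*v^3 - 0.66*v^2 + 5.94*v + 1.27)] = (-44.9064*v^4 + 46.3248*v^3 - 0.207*v^2 + 2.4156*v - 13.8039)/(41.9904*v^8 + 3.1104*v^7 + 8.6112*v^6 - 76.6656*v^5 - 18.8748*v^4 - 8.4504*v^3 + 33.6072*v^2 + 15.0876*v + 1.6129)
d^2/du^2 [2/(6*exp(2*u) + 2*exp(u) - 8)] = (2*(6*exp(u) + 1)^2*exp(u) - (12*exp(u) + 1)*(3*exp(2*u) + exp(u) - 4))*exp(u)/(3*exp(2*u) + exp(u) - 4)^3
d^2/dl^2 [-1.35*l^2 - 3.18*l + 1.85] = -2.70000000000000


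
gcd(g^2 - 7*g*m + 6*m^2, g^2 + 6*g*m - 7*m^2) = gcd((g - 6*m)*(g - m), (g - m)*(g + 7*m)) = g - m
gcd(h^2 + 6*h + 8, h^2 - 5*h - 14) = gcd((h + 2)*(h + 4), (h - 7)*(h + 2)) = h + 2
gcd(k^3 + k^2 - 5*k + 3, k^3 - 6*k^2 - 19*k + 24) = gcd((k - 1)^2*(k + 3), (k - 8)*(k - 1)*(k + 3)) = k^2 + 2*k - 3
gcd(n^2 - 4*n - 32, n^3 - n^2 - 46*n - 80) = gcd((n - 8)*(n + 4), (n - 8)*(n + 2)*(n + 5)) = n - 8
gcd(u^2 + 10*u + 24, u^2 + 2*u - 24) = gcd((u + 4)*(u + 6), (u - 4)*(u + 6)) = u + 6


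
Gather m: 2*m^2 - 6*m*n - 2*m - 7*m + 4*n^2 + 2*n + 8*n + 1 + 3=2*m^2 + m*(-6*n - 9) + 4*n^2 + 10*n + 4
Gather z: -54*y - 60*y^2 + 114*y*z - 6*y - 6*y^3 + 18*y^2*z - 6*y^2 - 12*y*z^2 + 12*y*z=-6*y^3 - 66*y^2 - 12*y*z^2 - 60*y + z*(18*y^2 + 126*y)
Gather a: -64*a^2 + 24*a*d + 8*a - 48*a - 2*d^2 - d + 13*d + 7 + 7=-64*a^2 + a*(24*d - 40) - 2*d^2 + 12*d + 14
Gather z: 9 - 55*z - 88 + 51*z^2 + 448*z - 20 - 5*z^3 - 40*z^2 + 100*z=-5*z^3 + 11*z^2 + 493*z - 99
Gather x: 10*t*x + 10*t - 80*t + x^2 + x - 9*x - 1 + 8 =-70*t + x^2 + x*(10*t - 8) + 7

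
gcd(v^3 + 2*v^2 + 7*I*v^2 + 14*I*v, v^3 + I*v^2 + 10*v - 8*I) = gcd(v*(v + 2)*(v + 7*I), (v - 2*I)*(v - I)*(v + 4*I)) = 1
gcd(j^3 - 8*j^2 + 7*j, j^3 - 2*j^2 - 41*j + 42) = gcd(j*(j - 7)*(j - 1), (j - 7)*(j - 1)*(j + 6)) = j^2 - 8*j + 7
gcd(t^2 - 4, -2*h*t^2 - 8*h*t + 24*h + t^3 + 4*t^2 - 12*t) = t - 2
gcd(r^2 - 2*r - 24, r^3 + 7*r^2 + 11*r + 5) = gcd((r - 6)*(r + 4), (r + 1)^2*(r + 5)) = 1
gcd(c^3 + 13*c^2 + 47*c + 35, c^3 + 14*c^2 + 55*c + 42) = c^2 + 8*c + 7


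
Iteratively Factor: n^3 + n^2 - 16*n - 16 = (n + 1)*(n^2 - 16) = (n + 1)*(n + 4)*(n - 4)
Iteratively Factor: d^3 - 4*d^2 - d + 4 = (d - 1)*(d^2 - 3*d - 4) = (d - 4)*(d - 1)*(d + 1)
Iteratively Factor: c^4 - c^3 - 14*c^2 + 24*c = (c - 3)*(c^3 + 2*c^2 - 8*c) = c*(c - 3)*(c^2 + 2*c - 8) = c*(c - 3)*(c + 4)*(c - 2)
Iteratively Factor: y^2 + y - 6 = (y - 2)*(y + 3)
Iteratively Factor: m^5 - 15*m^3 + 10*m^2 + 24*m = (m - 2)*(m^4 + 2*m^3 - 11*m^2 - 12*m) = (m - 3)*(m - 2)*(m^3 + 5*m^2 + 4*m) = (m - 3)*(m - 2)*(m + 1)*(m^2 + 4*m) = m*(m - 3)*(m - 2)*(m + 1)*(m + 4)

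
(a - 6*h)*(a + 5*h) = a^2 - a*h - 30*h^2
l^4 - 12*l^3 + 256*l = l*(l - 8)^2*(l + 4)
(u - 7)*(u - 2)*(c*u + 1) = c*u^3 - 9*c*u^2 + 14*c*u + u^2 - 9*u + 14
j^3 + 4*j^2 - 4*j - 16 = (j - 2)*(j + 2)*(j + 4)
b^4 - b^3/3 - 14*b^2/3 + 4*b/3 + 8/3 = (b - 2)*(b - 1)*(b + 2/3)*(b + 2)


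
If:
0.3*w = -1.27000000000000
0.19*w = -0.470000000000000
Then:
No Solution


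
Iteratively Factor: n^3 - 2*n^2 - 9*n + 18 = (n - 2)*(n^2 - 9) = (n - 3)*(n - 2)*(n + 3)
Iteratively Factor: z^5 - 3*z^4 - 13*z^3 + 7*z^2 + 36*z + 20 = (z + 1)*(z^4 - 4*z^3 - 9*z^2 + 16*z + 20) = (z - 2)*(z + 1)*(z^3 - 2*z^2 - 13*z - 10) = (z - 2)*(z + 1)^2*(z^2 - 3*z - 10) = (z - 2)*(z + 1)^2*(z + 2)*(z - 5)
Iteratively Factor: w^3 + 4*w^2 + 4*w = (w + 2)*(w^2 + 2*w) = (w + 2)^2*(w)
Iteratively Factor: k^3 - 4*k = (k - 2)*(k^2 + 2*k) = (k - 2)*(k + 2)*(k)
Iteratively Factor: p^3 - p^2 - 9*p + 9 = (p + 3)*(p^2 - 4*p + 3) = (p - 1)*(p + 3)*(p - 3)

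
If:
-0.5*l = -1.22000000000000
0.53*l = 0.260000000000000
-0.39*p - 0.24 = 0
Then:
No Solution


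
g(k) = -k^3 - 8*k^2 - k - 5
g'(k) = -3*k^2 - 16*k - 1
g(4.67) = -285.99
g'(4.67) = -141.15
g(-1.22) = -13.87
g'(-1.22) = 14.05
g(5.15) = -358.92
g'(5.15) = -162.97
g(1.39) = -24.53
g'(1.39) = -29.04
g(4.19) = -223.20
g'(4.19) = -120.71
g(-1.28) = -14.73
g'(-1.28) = 14.56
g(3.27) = -128.78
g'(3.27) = -85.40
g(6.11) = -537.87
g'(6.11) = -210.76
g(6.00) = -515.00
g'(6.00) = -205.00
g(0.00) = -5.00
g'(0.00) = -1.00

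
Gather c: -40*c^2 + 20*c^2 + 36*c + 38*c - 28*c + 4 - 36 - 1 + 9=-20*c^2 + 46*c - 24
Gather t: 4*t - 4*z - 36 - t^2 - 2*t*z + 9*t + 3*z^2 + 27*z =-t^2 + t*(13 - 2*z) + 3*z^2 + 23*z - 36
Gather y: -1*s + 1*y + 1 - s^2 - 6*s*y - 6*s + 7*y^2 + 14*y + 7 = -s^2 - 7*s + 7*y^2 + y*(15 - 6*s) + 8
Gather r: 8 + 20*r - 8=20*r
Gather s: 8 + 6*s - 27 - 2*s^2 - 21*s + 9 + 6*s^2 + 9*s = 4*s^2 - 6*s - 10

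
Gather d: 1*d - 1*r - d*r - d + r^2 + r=-d*r + r^2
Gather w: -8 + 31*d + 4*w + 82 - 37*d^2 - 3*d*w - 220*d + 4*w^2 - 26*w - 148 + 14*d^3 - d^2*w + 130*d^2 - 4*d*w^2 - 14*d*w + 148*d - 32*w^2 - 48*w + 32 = 14*d^3 + 93*d^2 - 41*d + w^2*(-4*d - 28) + w*(-d^2 - 17*d - 70) - 42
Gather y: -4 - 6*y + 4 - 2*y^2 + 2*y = -2*y^2 - 4*y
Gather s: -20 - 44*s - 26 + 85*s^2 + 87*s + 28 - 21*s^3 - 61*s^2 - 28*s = -21*s^3 + 24*s^2 + 15*s - 18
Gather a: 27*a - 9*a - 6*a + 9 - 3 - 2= 12*a + 4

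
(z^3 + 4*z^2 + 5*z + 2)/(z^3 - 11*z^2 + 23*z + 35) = (z^2 + 3*z + 2)/(z^2 - 12*z + 35)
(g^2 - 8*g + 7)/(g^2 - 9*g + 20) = (g^2 - 8*g + 7)/(g^2 - 9*g + 20)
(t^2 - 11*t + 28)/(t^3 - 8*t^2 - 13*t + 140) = (t - 4)/(t^2 - t - 20)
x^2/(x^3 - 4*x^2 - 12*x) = x/(x^2 - 4*x - 12)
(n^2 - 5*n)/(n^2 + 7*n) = (n - 5)/(n + 7)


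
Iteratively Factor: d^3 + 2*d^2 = (d)*(d^2 + 2*d) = d^2*(d + 2)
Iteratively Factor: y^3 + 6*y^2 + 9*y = (y + 3)*(y^2 + 3*y) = (y + 3)^2*(y)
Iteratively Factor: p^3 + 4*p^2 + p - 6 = (p - 1)*(p^2 + 5*p + 6) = (p - 1)*(p + 3)*(p + 2)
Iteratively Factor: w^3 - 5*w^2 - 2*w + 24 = (w - 4)*(w^2 - w - 6) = (w - 4)*(w + 2)*(w - 3)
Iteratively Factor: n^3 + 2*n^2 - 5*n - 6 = (n - 2)*(n^2 + 4*n + 3) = (n - 2)*(n + 1)*(n + 3)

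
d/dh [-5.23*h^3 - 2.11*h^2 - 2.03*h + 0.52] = -15.69*h^2 - 4.22*h - 2.03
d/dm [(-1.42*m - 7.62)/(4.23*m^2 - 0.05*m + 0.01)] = (6.0066*m^2 + 64.4652*m - 0.3952)/(17.8929*m^4 - 0.423*m^3 + 0.0871*m^2 - 0.001*m + 0.0001)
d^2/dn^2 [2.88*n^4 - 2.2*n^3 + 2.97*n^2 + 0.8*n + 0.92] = 34.56*n^2 - 13.2*n + 5.94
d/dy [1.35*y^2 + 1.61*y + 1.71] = 2.7*y + 1.61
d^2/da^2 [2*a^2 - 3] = 4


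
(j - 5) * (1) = j - 5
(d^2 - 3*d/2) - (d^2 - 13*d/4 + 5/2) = 7*d/4 - 5/2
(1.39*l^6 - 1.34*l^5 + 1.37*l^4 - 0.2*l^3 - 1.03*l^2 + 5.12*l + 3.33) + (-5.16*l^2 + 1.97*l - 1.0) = 1.39*l^6 - 1.34*l^5 + 1.37*l^4 - 0.2*l^3 - 6.19*l^2 + 7.09*l + 2.33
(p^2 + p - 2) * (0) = 0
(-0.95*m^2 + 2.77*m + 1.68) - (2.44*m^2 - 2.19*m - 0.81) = -3.39*m^2 + 4.96*m + 2.49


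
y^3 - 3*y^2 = y^2*(y - 3)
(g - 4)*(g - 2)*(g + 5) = g^3 - g^2 - 22*g + 40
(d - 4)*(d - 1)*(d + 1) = d^3 - 4*d^2 - d + 4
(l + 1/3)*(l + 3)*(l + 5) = l^3 + 25*l^2/3 + 53*l/3 + 5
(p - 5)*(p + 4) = p^2 - p - 20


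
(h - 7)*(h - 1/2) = h^2 - 15*h/2 + 7/2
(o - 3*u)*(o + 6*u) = o^2 + 3*o*u - 18*u^2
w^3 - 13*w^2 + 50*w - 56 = (w - 7)*(w - 4)*(w - 2)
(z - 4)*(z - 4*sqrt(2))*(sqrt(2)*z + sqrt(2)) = sqrt(2)*z^3 - 8*z^2 - 3*sqrt(2)*z^2 - 4*sqrt(2)*z + 24*z + 32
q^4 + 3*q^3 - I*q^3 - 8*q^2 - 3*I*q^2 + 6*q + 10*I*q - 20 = (q - 2)*(q + 5)*(q - 2*I)*(q + I)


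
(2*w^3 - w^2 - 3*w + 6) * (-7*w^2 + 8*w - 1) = -14*w^5 + 23*w^4 + 11*w^3 - 65*w^2 + 51*w - 6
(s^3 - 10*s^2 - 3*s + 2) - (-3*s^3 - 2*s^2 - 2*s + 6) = 4*s^3 - 8*s^2 - s - 4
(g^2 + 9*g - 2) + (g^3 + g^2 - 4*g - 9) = g^3 + 2*g^2 + 5*g - 11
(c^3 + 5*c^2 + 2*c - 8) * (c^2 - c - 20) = c^5 + 4*c^4 - 23*c^3 - 110*c^2 - 32*c + 160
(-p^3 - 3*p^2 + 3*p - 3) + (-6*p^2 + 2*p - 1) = -p^3 - 9*p^2 + 5*p - 4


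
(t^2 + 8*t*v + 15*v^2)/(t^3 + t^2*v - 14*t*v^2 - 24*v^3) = (t + 5*v)/(t^2 - 2*t*v - 8*v^2)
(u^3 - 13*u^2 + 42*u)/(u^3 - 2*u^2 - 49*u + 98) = u*(u - 6)/(u^2 + 5*u - 14)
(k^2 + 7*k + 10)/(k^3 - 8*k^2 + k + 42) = (k + 5)/(k^2 - 10*k + 21)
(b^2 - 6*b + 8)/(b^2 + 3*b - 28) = (b - 2)/(b + 7)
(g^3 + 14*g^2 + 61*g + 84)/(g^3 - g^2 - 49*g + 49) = (g^2 + 7*g + 12)/(g^2 - 8*g + 7)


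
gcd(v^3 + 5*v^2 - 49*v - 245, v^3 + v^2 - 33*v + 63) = v + 7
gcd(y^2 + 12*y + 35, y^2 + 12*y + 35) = y^2 + 12*y + 35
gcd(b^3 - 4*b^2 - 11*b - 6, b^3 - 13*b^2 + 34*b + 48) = b^2 - 5*b - 6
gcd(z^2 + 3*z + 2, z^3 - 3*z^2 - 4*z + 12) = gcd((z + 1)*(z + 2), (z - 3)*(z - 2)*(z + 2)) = z + 2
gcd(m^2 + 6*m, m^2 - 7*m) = m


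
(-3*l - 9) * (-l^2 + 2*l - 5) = 3*l^3 + 3*l^2 - 3*l + 45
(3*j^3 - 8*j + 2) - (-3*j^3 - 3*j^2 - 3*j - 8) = 6*j^3 + 3*j^2 - 5*j + 10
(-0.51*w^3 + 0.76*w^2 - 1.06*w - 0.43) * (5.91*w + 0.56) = -3.0141*w^4 + 4.206*w^3 - 5.839*w^2 - 3.1349*w - 0.2408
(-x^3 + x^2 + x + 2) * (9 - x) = x^4 - 10*x^3 + 8*x^2 + 7*x + 18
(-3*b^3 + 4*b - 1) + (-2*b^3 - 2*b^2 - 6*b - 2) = -5*b^3 - 2*b^2 - 2*b - 3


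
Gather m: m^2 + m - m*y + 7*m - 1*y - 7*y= m^2 + m*(8 - y) - 8*y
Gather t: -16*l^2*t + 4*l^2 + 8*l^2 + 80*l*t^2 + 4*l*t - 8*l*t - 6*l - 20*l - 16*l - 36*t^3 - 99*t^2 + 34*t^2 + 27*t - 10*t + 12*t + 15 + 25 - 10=12*l^2 - 42*l - 36*t^3 + t^2*(80*l - 65) + t*(-16*l^2 - 4*l + 29) + 30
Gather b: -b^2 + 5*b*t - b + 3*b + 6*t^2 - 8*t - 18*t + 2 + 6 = -b^2 + b*(5*t + 2) + 6*t^2 - 26*t + 8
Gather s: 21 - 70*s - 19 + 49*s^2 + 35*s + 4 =49*s^2 - 35*s + 6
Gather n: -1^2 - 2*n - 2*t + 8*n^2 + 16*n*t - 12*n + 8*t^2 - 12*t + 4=8*n^2 + n*(16*t - 14) + 8*t^2 - 14*t + 3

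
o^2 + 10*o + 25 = (o + 5)^2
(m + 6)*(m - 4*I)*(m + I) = m^3 + 6*m^2 - 3*I*m^2 + 4*m - 18*I*m + 24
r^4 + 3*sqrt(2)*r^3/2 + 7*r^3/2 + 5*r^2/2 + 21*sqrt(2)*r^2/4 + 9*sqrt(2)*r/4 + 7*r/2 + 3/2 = (r + 1/2)*(r + 3)*(r + sqrt(2)/2)*(r + sqrt(2))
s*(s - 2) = s^2 - 2*s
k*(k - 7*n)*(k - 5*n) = k^3 - 12*k^2*n + 35*k*n^2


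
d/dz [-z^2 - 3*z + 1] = -2*z - 3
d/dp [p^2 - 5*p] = 2*p - 5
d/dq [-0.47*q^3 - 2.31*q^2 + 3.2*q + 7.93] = -1.41*q^2 - 4.62*q + 3.2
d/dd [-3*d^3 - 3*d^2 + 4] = 3*d*(-3*d - 2)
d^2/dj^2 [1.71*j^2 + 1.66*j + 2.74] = 3.42000000000000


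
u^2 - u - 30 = (u - 6)*(u + 5)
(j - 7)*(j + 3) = j^2 - 4*j - 21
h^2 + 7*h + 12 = (h + 3)*(h + 4)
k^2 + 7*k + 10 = (k + 2)*(k + 5)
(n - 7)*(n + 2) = n^2 - 5*n - 14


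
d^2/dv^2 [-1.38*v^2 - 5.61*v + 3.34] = -2.76000000000000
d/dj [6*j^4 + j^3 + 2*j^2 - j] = 24*j^3 + 3*j^2 + 4*j - 1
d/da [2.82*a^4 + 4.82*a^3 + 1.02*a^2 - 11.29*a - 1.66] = 11.28*a^3 + 14.46*a^2 + 2.04*a - 11.29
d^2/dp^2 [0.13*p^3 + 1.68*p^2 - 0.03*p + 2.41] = 0.78*p + 3.36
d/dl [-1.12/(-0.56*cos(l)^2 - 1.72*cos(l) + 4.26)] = (1.2544*cos(l) + 1.9264)*sin(l)/(0.56*cos(l)^2 + 1.72*cos(l) - 4.26)^2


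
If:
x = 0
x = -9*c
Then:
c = 0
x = 0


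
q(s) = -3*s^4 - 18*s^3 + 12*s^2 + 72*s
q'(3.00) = -666.00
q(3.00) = -405.00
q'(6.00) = -4320.00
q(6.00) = -6912.00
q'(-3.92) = -129.03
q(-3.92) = 278.03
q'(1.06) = 22.47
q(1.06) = 64.58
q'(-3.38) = -162.66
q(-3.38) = 197.24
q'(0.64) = 62.10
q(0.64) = 45.77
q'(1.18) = 5.41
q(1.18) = 66.28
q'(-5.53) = 317.26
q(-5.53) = 207.26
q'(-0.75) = 28.69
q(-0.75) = -40.61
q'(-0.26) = 62.32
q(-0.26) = -17.61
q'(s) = -12*s^3 - 54*s^2 + 24*s + 72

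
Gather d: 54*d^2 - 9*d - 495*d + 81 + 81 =54*d^2 - 504*d + 162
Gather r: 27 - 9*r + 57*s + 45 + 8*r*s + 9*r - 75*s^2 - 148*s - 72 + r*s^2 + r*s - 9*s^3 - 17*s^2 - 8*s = r*(s^2 + 9*s) - 9*s^3 - 92*s^2 - 99*s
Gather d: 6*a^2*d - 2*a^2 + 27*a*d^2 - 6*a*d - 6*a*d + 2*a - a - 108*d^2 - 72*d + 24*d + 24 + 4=-2*a^2 + a + d^2*(27*a - 108) + d*(6*a^2 - 12*a - 48) + 28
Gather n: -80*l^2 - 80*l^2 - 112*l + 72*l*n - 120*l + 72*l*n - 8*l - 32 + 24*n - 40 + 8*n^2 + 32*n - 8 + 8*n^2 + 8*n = -160*l^2 - 240*l + 16*n^2 + n*(144*l + 64) - 80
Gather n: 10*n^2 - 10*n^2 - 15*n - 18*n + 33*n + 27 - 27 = 0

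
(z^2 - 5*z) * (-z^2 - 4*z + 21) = -z^4 + z^3 + 41*z^2 - 105*z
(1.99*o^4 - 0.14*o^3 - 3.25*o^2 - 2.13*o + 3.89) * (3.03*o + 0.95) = 6.0297*o^5 + 1.4663*o^4 - 9.9805*o^3 - 9.5414*o^2 + 9.7632*o + 3.6955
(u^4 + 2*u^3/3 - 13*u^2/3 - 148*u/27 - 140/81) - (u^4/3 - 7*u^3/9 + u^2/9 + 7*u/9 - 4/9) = 2*u^4/3 + 13*u^3/9 - 40*u^2/9 - 169*u/27 - 104/81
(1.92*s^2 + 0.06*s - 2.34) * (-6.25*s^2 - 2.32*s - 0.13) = -12.0*s^4 - 4.8294*s^3 + 14.2362*s^2 + 5.421*s + 0.3042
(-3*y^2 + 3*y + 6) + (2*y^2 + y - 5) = -y^2 + 4*y + 1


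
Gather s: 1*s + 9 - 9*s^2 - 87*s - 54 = -9*s^2 - 86*s - 45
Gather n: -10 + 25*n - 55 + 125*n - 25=150*n - 90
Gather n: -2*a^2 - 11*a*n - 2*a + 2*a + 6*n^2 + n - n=-2*a^2 - 11*a*n + 6*n^2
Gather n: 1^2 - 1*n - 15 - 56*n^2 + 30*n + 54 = -56*n^2 + 29*n + 40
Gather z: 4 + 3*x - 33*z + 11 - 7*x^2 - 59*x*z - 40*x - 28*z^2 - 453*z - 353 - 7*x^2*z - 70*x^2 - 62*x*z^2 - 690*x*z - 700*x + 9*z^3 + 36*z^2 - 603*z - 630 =-77*x^2 - 737*x + 9*z^3 + z^2*(8 - 62*x) + z*(-7*x^2 - 749*x - 1089) - 968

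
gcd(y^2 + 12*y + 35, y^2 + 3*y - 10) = y + 5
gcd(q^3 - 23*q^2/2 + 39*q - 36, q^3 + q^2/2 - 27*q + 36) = q^2 - 11*q/2 + 6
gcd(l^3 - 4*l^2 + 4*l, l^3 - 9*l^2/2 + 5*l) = l^2 - 2*l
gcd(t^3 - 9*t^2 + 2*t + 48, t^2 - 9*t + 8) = t - 8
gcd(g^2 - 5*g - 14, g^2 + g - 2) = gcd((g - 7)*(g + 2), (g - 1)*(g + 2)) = g + 2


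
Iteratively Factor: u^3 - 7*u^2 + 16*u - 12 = (u - 2)*(u^2 - 5*u + 6) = (u - 2)^2*(u - 3)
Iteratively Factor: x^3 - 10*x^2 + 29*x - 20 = (x - 1)*(x^2 - 9*x + 20) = (x - 4)*(x - 1)*(x - 5)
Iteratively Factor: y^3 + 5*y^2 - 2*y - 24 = (y - 2)*(y^2 + 7*y + 12) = (y - 2)*(y + 3)*(y + 4)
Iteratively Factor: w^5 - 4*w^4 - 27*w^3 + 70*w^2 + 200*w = (w)*(w^4 - 4*w^3 - 27*w^2 + 70*w + 200) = w*(w + 2)*(w^3 - 6*w^2 - 15*w + 100) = w*(w - 5)*(w + 2)*(w^2 - w - 20) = w*(w - 5)*(w + 2)*(w + 4)*(w - 5)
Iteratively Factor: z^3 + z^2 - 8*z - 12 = (z + 2)*(z^2 - z - 6) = (z - 3)*(z + 2)*(z + 2)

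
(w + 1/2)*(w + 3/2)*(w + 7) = w^3 + 9*w^2 + 59*w/4 + 21/4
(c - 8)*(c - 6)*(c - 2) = c^3 - 16*c^2 + 76*c - 96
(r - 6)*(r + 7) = r^2 + r - 42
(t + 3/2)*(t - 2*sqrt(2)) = t^2 - 2*sqrt(2)*t + 3*t/2 - 3*sqrt(2)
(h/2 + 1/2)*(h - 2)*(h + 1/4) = h^3/2 - 3*h^2/8 - 9*h/8 - 1/4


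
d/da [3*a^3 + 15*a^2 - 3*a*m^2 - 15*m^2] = 9*a^2 + 30*a - 3*m^2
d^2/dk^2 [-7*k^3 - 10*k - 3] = -42*k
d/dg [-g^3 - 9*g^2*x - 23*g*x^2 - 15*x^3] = -3*g^2 - 18*g*x - 23*x^2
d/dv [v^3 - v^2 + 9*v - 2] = 3*v^2 - 2*v + 9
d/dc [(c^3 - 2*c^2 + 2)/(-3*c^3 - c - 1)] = (c*(4 - 3*c)*(3*c^3 + c + 1) + (9*c^2 + 1)*(c^3 - 2*c^2 + 2))/(3*c^3 + c + 1)^2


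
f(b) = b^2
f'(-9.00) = -18.00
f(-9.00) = 81.00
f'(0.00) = 0.00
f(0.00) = 0.00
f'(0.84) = 1.68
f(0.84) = 0.71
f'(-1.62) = -3.24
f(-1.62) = 2.62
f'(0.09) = 0.18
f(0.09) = 0.01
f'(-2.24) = -4.48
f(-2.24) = 5.02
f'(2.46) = 4.92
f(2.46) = 6.05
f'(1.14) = 2.28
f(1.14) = 1.30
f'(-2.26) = -4.52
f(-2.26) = 5.11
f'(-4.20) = -8.40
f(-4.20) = 17.64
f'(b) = 2*b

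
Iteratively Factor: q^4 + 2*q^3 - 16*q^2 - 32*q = (q)*(q^3 + 2*q^2 - 16*q - 32) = q*(q + 2)*(q^2 - 16) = q*(q - 4)*(q + 2)*(q + 4)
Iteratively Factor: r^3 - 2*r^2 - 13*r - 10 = (r + 1)*(r^2 - 3*r - 10) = (r + 1)*(r + 2)*(r - 5)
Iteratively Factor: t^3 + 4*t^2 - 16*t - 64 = (t + 4)*(t^2 - 16) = (t - 4)*(t + 4)*(t + 4)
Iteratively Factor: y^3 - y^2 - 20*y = (y + 4)*(y^2 - 5*y) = (y - 5)*(y + 4)*(y)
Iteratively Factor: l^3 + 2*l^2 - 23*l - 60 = (l + 4)*(l^2 - 2*l - 15) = (l - 5)*(l + 4)*(l + 3)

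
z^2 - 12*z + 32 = (z - 8)*(z - 4)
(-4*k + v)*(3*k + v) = -12*k^2 - k*v + v^2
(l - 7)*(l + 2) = l^2 - 5*l - 14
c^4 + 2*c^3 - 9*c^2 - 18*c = c*(c - 3)*(c + 2)*(c + 3)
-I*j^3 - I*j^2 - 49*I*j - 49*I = (j - 7*I)*(j + 7*I)*(-I*j - I)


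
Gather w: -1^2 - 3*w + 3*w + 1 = 0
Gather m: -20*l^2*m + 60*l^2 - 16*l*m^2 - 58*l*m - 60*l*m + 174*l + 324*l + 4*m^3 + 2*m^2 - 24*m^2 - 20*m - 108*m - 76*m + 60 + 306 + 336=60*l^2 + 498*l + 4*m^3 + m^2*(-16*l - 22) + m*(-20*l^2 - 118*l - 204) + 702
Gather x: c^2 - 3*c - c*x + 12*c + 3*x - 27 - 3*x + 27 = c^2 - c*x + 9*c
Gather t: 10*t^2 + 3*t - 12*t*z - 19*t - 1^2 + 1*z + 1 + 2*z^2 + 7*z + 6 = 10*t^2 + t*(-12*z - 16) + 2*z^2 + 8*z + 6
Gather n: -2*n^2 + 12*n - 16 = -2*n^2 + 12*n - 16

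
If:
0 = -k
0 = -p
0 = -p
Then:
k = 0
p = 0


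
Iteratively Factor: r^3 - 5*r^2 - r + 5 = (r - 1)*(r^2 - 4*r - 5) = (r - 1)*(r + 1)*(r - 5)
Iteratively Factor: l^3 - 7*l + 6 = (l - 1)*(l^2 + l - 6) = (l - 2)*(l - 1)*(l + 3)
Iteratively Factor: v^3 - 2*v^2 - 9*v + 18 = (v + 3)*(v^2 - 5*v + 6) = (v - 3)*(v + 3)*(v - 2)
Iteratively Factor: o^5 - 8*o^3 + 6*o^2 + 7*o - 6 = (o + 1)*(o^4 - o^3 - 7*o^2 + 13*o - 6) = (o - 2)*(o + 1)*(o^3 + o^2 - 5*o + 3) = (o - 2)*(o - 1)*(o + 1)*(o^2 + 2*o - 3) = (o - 2)*(o - 1)^2*(o + 1)*(o + 3)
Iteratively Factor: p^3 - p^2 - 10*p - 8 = (p - 4)*(p^2 + 3*p + 2) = (p - 4)*(p + 2)*(p + 1)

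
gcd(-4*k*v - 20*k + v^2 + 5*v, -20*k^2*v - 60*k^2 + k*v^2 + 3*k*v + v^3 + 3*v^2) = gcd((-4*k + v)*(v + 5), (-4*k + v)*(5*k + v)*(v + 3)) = -4*k + v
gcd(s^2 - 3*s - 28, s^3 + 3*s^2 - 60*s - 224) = s + 4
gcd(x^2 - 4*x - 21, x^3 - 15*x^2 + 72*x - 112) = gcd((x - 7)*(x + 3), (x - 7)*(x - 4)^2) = x - 7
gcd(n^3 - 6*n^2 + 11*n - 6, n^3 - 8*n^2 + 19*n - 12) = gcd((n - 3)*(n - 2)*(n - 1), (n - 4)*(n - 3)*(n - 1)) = n^2 - 4*n + 3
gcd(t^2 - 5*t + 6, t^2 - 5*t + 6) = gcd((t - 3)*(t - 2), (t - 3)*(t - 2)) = t^2 - 5*t + 6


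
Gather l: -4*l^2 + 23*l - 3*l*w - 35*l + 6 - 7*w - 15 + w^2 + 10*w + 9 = -4*l^2 + l*(-3*w - 12) + w^2 + 3*w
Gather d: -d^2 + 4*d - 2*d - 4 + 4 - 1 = -d^2 + 2*d - 1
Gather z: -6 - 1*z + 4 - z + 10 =8 - 2*z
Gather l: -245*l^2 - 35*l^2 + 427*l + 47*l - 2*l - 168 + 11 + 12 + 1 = -280*l^2 + 472*l - 144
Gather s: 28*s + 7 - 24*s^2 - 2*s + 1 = -24*s^2 + 26*s + 8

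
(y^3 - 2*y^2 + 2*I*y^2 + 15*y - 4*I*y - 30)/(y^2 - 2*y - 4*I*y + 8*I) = (y^2 + 2*I*y + 15)/(y - 4*I)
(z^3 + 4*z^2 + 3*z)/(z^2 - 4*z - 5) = z*(z + 3)/(z - 5)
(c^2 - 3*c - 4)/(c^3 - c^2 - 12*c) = (c + 1)/(c*(c + 3))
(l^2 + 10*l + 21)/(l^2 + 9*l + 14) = (l + 3)/(l + 2)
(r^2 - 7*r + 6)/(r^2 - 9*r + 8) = (r - 6)/(r - 8)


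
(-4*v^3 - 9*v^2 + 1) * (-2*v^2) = 8*v^5 + 18*v^4 - 2*v^2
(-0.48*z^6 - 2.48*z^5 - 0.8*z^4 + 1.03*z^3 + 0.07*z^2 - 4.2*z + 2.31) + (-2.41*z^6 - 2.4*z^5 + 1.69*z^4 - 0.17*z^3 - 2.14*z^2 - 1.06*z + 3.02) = -2.89*z^6 - 4.88*z^5 + 0.89*z^4 + 0.86*z^3 - 2.07*z^2 - 5.26*z + 5.33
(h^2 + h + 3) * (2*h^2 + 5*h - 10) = 2*h^4 + 7*h^3 + h^2 + 5*h - 30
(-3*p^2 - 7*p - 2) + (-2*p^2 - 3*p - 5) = -5*p^2 - 10*p - 7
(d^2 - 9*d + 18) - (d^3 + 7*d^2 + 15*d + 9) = -d^3 - 6*d^2 - 24*d + 9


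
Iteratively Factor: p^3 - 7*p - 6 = (p + 1)*(p^2 - p - 6) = (p + 1)*(p + 2)*(p - 3)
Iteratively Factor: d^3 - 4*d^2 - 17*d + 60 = (d - 5)*(d^2 + d - 12) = (d - 5)*(d + 4)*(d - 3)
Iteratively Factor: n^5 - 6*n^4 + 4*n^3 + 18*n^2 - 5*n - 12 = (n + 1)*(n^4 - 7*n^3 + 11*n^2 + 7*n - 12) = (n - 1)*(n + 1)*(n^3 - 6*n^2 + 5*n + 12) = (n - 1)*(n + 1)^2*(n^2 - 7*n + 12) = (n - 4)*(n - 1)*(n + 1)^2*(n - 3)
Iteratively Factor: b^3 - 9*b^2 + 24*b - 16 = (b - 4)*(b^2 - 5*b + 4) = (b - 4)*(b - 1)*(b - 4)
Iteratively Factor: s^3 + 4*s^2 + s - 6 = (s + 3)*(s^2 + s - 2) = (s - 1)*(s + 3)*(s + 2)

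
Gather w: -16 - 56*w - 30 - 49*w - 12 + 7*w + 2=-98*w - 56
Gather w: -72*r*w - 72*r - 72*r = -72*r*w - 144*r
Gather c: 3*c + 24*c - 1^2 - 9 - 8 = 27*c - 18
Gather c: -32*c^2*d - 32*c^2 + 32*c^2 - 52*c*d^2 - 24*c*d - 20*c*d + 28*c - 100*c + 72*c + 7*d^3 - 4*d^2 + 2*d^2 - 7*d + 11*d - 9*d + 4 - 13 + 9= -32*c^2*d + c*(-52*d^2 - 44*d) + 7*d^3 - 2*d^2 - 5*d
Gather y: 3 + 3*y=3*y + 3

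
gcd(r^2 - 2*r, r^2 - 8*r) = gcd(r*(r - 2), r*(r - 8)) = r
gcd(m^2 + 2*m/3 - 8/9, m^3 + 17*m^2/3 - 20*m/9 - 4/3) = m - 2/3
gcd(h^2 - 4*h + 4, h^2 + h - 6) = h - 2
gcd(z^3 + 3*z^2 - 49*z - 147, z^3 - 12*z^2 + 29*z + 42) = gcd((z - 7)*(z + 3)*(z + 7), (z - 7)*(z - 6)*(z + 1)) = z - 7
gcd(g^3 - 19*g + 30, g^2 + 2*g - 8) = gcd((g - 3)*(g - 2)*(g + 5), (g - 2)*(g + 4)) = g - 2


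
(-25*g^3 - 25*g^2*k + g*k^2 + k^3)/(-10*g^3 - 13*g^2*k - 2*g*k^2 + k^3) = (5*g + k)/(2*g + k)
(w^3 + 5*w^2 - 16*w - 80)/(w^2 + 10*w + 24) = (w^2 + w - 20)/(w + 6)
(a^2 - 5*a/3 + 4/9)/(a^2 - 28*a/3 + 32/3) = (a - 1/3)/(a - 8)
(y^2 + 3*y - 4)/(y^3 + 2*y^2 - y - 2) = (y + 4)/(y^2 + 3*y + 2)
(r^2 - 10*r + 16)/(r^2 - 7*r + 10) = (r - 8)/(r - 5)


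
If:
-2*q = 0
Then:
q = 0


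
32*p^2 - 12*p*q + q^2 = (-8*p + q)*(-4*p + q)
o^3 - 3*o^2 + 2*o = o*(o - 2)*(o - 1)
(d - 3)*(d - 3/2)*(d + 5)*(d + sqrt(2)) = d^4 + d^3/2 + sqrt(2)*d^3 - 18*d^2 + sqrt(2)*d^2/2 - 18*sqrt(2)*d + 45*d/2 + 45*sqrt(2)/2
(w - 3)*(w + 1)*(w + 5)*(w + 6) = w^4 + 9*w^3 + 5*w^2 - 93*w - 90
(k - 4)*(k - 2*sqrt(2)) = k^2 - 4*k - 2*sqrt(2)*k + 8*sqrt(2)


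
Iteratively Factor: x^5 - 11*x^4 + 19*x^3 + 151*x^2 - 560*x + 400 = (x - 4)*(x^4 - 7*x^3 - 9*x^2 + 115*x - 100) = (x - 5)*(x - 4)*(x^3 - 2*x^2 - 19*x + 20) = (x - 5)*(x - 4)*(x - 1)*(x^2 - x - 20) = (x - 5)*(x - 4)*(x - 1)*(x + 4)*(x - 5)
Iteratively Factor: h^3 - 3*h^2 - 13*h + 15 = (h + 3)*(h^2 - 6*h + 5) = (h - 5)*(h + 3)*(h - 1)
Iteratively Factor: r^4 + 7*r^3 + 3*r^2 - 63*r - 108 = (r + 3)*(r^3 + 4*r^2 - 9*r - 36) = (r + 3)^2*(r^2 + r - 12) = (r - 3)*(r + 3)^2*(r + 4)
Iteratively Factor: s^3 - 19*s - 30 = (s + 3)*(s^2 - 3*s - 10) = (s + 2)*(s + 3)*(s - 5)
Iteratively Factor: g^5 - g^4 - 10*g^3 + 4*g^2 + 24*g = (g + 2)*(g^4 - 3*g^3 - 4*g^2 + 12*g) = (g - 2)*(g + 2)*(g^3 - g^2 - 6*g) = (g - 2)*(g + 2)^2*(g^2 - 3*g) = (g - 3)*(g - 2)*(g + 2)^2*(g)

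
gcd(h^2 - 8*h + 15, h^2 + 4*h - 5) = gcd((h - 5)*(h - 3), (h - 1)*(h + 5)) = 1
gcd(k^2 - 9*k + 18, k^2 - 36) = k - 6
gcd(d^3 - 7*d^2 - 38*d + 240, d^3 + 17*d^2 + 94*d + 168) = d + 6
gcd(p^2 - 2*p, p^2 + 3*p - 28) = 1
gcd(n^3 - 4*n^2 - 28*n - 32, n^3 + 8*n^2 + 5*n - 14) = n + 2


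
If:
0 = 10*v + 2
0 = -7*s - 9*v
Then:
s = 9/35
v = -1/5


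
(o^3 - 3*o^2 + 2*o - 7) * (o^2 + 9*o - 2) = o^5 + 6*o^4 - 27*o^3 + 17*o^2 - 67*o + 14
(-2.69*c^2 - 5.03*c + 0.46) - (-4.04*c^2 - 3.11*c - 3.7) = 1.35*c^2 - 1.92*c + 4.16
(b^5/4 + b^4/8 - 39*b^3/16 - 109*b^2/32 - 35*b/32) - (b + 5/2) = b^5/4 + b^4/8 - 39*b^3/16 - 109*b^2/32 - 67*b/32 - 5/2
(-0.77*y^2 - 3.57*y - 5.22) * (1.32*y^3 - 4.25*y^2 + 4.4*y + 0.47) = -1.0164*y^5 - 1.4399*y^4 + 4.8941*y^3 + 6.1151*y^2 - 24.6459*y - 2.4534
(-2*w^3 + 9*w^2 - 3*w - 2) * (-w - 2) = 2*w^4 - 5*w^3 - 15*w^2 + 8*w + 4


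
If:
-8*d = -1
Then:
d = 1/8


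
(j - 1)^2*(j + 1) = j^3 - j^2 - j + 1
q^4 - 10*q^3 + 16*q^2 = q^2*(q - 8)*(q - 2)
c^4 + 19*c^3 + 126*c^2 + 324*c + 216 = (c + 1)*(c + 6)^3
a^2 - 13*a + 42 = (a - 7)*(a - 6)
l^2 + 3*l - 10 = (l - 2)*(l + 5)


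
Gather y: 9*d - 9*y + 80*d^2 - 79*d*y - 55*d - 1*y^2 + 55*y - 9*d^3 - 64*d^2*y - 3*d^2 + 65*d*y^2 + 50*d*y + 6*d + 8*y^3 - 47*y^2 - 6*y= -9*d^3 + 77*d^2 - 40*d + 8*y^3 + y^2*(65*d - 48) + y*(-64*d^2 - 29*d + 40)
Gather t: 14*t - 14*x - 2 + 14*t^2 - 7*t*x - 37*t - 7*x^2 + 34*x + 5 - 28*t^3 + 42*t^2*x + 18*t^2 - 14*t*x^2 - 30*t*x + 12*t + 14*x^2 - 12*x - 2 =-28*t^3 + t^2*(42*x + 32) + t*(-14*x^2 - 37*x - 11) + 7*x^2 + 8*x + 1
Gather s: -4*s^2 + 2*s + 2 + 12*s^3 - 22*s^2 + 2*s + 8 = 12*s^3 - 26*s^2 + 4*s + 10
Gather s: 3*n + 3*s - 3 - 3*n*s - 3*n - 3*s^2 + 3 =-3*s^2 + s*(3 - 3*n)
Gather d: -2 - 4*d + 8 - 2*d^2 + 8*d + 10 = -2*d^2 + 4*d + 16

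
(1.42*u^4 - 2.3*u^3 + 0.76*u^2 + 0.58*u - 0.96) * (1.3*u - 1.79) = 1.846*u^5 - 5.5318*u^4 + 5.105*u^3 - 0.6064*u^2 - 2.2862*u + 1.7184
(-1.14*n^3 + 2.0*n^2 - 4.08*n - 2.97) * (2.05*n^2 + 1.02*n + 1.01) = -2.337*n^5 + 2.9372*n^4 - 7.4754*n^3 - 8.2301*n^2 - 7.1502*n - 2.9997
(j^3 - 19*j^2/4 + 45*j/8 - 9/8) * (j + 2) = j^4 - 11*j^3/4 - 31*j^2/8 + 81*j/8 - 9/4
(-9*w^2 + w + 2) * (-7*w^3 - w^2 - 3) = 63*w^5 + 2*w^4 - 15*w^3 + 25*w^2 - 3*w - 6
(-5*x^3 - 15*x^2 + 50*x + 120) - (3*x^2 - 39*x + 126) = -5*x^3 - 18*x^2 + 89*x - 6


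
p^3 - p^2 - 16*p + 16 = (p - 4)*(p - 1)*(p + 4)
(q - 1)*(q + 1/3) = q^2 - 2*q/3 - 1/3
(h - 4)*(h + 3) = h^2 - h - 12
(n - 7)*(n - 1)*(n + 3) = n^3 - 5*n^2 - 17*n + 21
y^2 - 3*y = y*(y - 3)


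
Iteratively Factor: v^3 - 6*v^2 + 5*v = (v - 1)*(v^2 - 5*v) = (v - 5)*(v - 1)*(v)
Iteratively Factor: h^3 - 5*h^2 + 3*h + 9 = (h - 3)*(h^2 - 2*h - 3) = (h - 3)*(h + 1)*(h - 3)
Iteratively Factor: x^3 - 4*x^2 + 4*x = (x - 2)*(x^2 - 2*x) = (x - 2)^2*(x)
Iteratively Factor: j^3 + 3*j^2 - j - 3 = (j - 1)*(j^2 + 4*j + 3) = (j - 1)*(j + 1)*(j + 3)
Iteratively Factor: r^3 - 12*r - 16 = (r - 4)*(r^2 + 4*r + 4) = (r - 4)*(r + 2)*(r + 2)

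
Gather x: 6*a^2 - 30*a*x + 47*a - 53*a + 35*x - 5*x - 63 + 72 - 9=6*a^2 - 6*a + x*(30 - 30*a)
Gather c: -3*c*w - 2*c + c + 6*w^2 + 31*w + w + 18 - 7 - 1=c*(-3*w - 1) + 6*w^2 + 32*w + 10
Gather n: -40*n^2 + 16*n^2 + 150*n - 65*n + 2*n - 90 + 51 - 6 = -24*n^2 + 87*n - 45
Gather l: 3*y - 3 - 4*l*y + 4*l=l*(4 - 4*y) + 3*y - 3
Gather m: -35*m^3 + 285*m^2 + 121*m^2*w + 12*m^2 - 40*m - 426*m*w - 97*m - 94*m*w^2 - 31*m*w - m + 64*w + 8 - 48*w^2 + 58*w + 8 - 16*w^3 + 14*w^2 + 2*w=-35*m^3 + m^2*(121*w + 297) + m*(-94*w^2 - 457*w - 138) - 16*w^3 - 34*w^2 + 124*w + 16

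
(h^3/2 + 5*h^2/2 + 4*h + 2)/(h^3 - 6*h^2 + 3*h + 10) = (h^2 + 4*h + 4)/(2*(h^2 - 7*h + 10))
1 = 1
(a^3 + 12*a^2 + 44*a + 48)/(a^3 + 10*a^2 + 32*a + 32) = (a + 6)/(a + 4)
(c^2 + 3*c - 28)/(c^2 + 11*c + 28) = (c - 4)/(c + 4)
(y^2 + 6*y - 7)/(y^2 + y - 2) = (y + 7)/(y + 2)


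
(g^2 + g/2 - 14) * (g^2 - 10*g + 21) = g^4 - 19*g^3/2 + 2*g^2 + 301*g/2 - 294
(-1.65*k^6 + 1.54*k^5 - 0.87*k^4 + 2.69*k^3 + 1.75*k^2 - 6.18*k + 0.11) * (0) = 0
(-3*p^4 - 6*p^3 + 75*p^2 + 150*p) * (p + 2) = -3*p^5 - 12*p^4 + 63*p^3 + 300*p^2 + 300*p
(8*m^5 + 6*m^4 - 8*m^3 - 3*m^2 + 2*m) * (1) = 8*m^5 + 6*m^4 - 8*m^3 - 3*m^2 + 2*m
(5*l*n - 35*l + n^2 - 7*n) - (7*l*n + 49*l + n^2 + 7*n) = -2*l*n - 84*l - 14*n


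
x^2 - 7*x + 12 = (x - 4)*(x - 3)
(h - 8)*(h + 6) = h^2 - 2*h - 48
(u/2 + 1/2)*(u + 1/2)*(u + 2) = u^3/2 + 7*u^2/4 + 7*u/4 + 1/2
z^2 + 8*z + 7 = (z + 1)*(z + 7)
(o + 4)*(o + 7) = o^2 + 11*o + 28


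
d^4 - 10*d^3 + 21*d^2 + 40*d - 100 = (d - 5)^2*(d - 2)*(d + 2)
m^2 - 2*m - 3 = (m - 3)*(m + 1)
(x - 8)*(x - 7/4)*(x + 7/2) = x^3 - 25*x^2/4 - 161*x/8 + 49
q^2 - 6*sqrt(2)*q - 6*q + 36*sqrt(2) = (q - 6)*(q - 6*sqrt(2))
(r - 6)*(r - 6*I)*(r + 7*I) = r^3 - 6*r^2 + I*r^2 + 42*r - 6*I*r - 252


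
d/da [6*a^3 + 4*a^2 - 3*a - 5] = 18*a^2 + 8*a - 3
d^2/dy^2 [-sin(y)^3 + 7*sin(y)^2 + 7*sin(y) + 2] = 9*sin(y)^3 - 28*sin(y)^2 - 13*sin(y) + 14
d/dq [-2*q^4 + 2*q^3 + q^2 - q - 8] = -8*q^3 + 6*q^2 + 2*q - 1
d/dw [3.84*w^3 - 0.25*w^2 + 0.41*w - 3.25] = 11.52*w^2 - 0.5*w + 0.41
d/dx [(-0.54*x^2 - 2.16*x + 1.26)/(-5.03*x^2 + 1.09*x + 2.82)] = (-11.4534*x^2 + 9.63*x - 7.4646)/(25.3009*x^4 - 10.9654*x^3 - 27.1811*x^2 + 6.1476*x + 7.9524)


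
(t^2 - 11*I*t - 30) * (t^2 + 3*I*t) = t^4 - 8*I*t^3 + 3*t^2 - 90*I*t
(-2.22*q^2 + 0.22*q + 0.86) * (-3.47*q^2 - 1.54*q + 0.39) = 7.7034*q^4 + 2.6554*q^3 - 4.1888*q^2 - 1.2386*q + 0.3354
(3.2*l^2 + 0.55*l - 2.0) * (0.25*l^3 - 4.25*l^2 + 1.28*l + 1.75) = 0.8*l^5 - 13.4625*l^4 + 1.2585*l^3 + 14.804*l^2 - 1.5975*l - 3.5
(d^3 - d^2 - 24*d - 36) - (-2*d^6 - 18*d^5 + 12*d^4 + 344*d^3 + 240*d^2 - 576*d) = 2*d^6 + 18*d^5 - 12*d^4 - 343*d^3 - 241*d^2 + 552*d - 36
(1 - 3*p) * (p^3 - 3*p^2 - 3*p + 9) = -3*p^4 + 10*p^3 + 6*p^2 - 30*p + 9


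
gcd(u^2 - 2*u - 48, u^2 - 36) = u + 6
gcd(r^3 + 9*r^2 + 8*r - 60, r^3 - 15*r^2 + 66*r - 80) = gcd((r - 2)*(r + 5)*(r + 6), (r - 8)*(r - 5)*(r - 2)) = r - 2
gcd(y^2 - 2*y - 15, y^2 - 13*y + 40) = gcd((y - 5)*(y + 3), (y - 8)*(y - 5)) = y - 5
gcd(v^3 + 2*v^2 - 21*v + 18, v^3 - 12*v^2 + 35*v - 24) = v^2 - 4*v + 3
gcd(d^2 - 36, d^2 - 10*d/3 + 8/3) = 1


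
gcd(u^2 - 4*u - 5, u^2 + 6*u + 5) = u + 1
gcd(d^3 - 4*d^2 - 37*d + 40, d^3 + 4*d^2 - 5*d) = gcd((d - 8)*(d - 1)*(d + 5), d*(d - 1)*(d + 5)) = d^2 + 4*d - 5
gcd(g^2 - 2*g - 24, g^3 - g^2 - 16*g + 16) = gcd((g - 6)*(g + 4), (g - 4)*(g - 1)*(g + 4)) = g + 4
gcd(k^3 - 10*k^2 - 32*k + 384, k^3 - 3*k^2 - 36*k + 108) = k + 6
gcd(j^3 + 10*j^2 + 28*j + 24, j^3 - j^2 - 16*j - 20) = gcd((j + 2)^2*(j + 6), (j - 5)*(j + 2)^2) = j^2 + 4*j + 4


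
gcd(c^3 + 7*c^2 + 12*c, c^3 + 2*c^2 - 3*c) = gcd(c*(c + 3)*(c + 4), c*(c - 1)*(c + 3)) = c^2 + 3*c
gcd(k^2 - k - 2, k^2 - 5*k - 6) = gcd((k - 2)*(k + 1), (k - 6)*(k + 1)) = k + 1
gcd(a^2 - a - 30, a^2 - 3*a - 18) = a - 6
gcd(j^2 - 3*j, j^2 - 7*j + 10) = 1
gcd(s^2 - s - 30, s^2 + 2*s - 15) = s + 5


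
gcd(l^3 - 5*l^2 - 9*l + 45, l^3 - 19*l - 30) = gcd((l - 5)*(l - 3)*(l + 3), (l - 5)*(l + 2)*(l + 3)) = l^2 - 2*l - 15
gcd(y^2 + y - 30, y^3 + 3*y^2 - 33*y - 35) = y - 5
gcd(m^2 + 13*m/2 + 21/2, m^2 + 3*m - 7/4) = m + 7/2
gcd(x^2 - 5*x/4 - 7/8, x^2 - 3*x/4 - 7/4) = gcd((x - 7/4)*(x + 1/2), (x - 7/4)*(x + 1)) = x - 7/4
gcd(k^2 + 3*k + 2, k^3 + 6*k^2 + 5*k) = k + 1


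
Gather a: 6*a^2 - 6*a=6*a^2 - 6*a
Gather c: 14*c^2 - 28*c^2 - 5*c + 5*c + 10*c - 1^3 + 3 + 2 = -14*c^2 + 10*c + 4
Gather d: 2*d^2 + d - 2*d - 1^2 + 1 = 2*d^2 - d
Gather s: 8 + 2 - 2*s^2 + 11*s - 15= -2*s^2 + 11*s - 5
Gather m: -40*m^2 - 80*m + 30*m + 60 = -40*m^2 - 50*m + 60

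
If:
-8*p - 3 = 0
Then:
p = -3/8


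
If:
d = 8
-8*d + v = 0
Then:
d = 8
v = 64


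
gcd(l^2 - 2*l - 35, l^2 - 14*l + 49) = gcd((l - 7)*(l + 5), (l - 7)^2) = l - 7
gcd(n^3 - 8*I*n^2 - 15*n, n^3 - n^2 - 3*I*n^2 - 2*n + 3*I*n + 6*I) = n - 3*I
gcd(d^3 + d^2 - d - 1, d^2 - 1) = d^2 - 1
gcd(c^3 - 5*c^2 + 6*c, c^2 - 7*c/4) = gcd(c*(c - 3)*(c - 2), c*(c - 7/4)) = c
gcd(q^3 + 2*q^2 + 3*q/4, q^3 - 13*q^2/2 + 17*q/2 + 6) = q + 1/2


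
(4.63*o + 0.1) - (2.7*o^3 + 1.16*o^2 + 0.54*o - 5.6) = -2.7*o^3 - 1.16*o^2 + 4.09*o + 5.7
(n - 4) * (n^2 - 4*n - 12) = n^3 - 8*n^2 + 4*n + 48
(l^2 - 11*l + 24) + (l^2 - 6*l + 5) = 2*l^2 - 17*l + 29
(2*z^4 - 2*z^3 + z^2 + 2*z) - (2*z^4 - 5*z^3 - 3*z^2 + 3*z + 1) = 3*z^3 + 4*z^2 - z - 1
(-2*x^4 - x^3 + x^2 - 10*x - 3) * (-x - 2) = 2*x^5 + 5*x^4 + x^3 + 8*x^2 + 23*x + 6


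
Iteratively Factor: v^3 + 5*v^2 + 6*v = (v + 2)*(v^2 + 3*v) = v*(v + 2)*(v + 3)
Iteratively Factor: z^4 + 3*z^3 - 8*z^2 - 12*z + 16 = (z + 4)*(z^3 - z^2 - 4*z + 4) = (z - 1)*(z + 4)*(z^2 - 4) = (z - 1)*(z + 2)*(z + 4)*(z - 2)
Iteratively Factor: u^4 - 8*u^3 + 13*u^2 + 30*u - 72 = (u + 2)*(u^3 - 10*u^2 + 33*u - 36) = (u - 3)*(u + 2)*(u^2 - 7*u + 12) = (u - 4)*(u - 3)*(u + 2)*(u - 3)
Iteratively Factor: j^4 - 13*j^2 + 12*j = (j - 1)*(j^3 + j^2 - 12*j) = (j - 1)*(j + 4)*(j^2 - 3*j) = (j - 3)*(j - 1)*(j + 4)*(j)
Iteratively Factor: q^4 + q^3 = (q + 1)*(q^3) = q*(q + 1)*(q^2) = q^2*(q + 1)*(q)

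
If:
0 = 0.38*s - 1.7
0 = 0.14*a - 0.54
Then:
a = 3.86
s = 4.47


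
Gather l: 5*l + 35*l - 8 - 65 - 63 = 40*l - 136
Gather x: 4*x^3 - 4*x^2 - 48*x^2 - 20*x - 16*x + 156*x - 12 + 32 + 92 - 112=4*x^3 - 52*x^2 + 120*x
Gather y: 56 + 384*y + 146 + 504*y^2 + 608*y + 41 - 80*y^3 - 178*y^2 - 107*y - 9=-80*y^3 + 326*y^2 + 885*y + 234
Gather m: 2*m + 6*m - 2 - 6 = 8*m - 8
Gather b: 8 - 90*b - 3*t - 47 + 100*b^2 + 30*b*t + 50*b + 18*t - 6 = 100*b^2 + b*(30*t - 40) + 15*t - 45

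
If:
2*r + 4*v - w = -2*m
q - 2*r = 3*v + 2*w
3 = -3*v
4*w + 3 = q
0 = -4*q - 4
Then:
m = -1/2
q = -1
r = 2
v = -1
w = -1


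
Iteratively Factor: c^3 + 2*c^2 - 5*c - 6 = (c - 2)*(c^2 + 4*c + 3) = (c - 2)*(c + 1)*(c + 3)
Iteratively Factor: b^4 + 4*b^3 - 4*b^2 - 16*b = (b)*(b^3 + 4*b^2 - 4*b - 16) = b*(b + 4)*(b^2 - 4) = b*(b + 2)*(b + 4)*(b - 2)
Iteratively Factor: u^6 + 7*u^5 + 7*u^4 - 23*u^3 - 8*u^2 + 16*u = (u)*(u^5 + 7*u^4 + 7*u^3 - 23*u^2 - 8*u + 16) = u*(u + 4)*(u^4 + 3*u^3 - 5*u^2 - 3*u + 4) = u*(u - 1)*(u + 4)*(u^3 + 4*u^2 - u - 4) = u*(u - 1)*(u + 4)^2*(u^2 - 1) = u*(u - 1)*(u + 1)*(u + 4)^2*(u - 1)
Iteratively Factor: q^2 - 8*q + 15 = (q - 3)*(q - 5)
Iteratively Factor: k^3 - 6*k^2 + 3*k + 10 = (k - 5)*(k^2 - k - 2) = (k - 5)*(k - 2)*(k + 1)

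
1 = 1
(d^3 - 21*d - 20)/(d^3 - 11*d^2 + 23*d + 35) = (d + 4)/(d - 7)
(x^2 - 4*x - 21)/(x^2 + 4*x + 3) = (x - 7)/(x + 1)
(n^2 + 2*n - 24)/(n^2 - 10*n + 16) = (n^2 + 2*n - 24)/(n^2 - 10*n + 16)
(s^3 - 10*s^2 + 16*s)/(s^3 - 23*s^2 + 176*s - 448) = s*(s - 2)/(s^2 - 15*s + 56)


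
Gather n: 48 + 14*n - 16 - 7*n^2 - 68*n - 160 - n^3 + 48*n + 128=-n^3 - 7*n^2 - 6*n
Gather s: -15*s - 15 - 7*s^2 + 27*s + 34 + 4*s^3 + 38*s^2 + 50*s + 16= 4*s^3 + 31*s^2 + 62*s + 35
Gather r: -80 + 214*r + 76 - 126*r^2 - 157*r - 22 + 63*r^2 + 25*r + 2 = -63*r^2 + 82*r - 24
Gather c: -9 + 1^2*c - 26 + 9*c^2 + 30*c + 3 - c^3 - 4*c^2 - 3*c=-c^3 + 5*c^2 + 28*c - 32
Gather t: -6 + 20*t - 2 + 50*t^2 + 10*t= 50*t^2 + 30*t - 8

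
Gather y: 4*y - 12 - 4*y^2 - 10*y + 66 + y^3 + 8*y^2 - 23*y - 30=y^3 + 4*y^2 - 29*y + 24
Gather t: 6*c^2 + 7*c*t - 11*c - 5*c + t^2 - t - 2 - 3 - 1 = 6*c^2 - 16*c + t^2 + t*(7*c - 1) - 6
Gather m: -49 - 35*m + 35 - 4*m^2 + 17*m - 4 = -4*m^2 - 18*m - 18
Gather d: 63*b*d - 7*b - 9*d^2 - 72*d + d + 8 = -7*b - 9*d^2 + d*(63*b - 71) + 8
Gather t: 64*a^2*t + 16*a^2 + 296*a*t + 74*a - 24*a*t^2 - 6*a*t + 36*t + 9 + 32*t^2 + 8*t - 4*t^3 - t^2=16*a^2 + 74*a - 4*t^3 + t^2*(31 - 24*a) + t*(64*a^2 + 290*a + 44) + 9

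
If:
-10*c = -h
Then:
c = h/10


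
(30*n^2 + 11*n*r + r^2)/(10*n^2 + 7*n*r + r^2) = (6*n + r)/(2*n + r)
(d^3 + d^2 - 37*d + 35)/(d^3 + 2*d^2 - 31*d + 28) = (d - 5)/(d - 4)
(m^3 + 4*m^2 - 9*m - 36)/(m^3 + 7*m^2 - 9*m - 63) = (m + 4)/(m + 7)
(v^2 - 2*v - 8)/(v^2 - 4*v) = (v + 2)/v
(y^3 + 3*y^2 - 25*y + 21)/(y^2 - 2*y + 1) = (y^2 + 4*y - 21)/(y - 1)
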